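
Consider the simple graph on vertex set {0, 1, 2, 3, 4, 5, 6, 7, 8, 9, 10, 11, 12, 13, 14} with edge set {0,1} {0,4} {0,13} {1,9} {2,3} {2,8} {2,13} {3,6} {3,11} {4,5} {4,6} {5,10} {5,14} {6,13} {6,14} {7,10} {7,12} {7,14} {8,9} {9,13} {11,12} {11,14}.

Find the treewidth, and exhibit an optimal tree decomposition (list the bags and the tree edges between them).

Treewidth 3.
Bags: B1 = {1, 2, 8, 9}  B2 = {1, 2, 9, 13}  B3 = {0, 1, 2, 13}  B4 = {0, 2, 3, 13}  B5 = {0, 3, 6, 13}  B6 = {0, 3, 4, 6}  B7 = {3, 4, 6, 11}  B8 = {4, 6, 11, 14}  B9 = {4, 5, 11, 14}  B10 = {5, 11, 12, 14}  B11 = {5, 7, 12, 14}  B12 = {5, 7, 10, 12}
Tree: B1–B2, B2–B3, B3–B4, B4–B5, B5–B6, B6–B7, B7–B8, B8–B9, B9–B10, B10–B11, B11–B12

Each bag holds 4 vertices, so the decomposition has width 3, which upper-bounds the treewidth. For the lower bound: the 4 vertex sets {1,8,9}, {2}, {13}, {0,3,4,6} are disjoint, each induces a connected subgraph, and every pair is joined by at least one edge of G. Contracting each set to a single vertex therefore yields K_{4} as a minor, and since treewidth is minor-monotone, tw(G) ≥ tw(K_{4}) = 3. Combining the bounds, tw(G) = 3.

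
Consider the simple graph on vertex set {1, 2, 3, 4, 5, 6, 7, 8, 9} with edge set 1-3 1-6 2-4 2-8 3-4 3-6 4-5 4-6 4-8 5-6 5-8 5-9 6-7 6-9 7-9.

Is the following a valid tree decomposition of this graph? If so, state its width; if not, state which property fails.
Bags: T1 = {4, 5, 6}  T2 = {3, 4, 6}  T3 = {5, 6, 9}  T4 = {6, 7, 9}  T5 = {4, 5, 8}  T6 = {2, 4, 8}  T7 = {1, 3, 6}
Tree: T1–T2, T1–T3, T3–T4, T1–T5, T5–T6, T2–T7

Every vertex of G appears in some bag (union = {1, 2, 3, 4, 5, 6, 7, 8, 9}); every edge is covered by a bag; and for each vertex v the set of bags containing v is connected in the bag tree. The decomposition is therefore valid. The largest bag has 3 vertices, so the width is 2.

Yes; width 2.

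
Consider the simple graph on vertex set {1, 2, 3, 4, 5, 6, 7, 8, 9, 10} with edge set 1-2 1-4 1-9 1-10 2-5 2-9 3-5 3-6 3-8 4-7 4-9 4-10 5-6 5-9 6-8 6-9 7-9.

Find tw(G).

2

A width-2 tree decomposition is:
Bags: B1 = {1, 4, 9}  B2 = {1, 2, 9}  B3 = {2, 5, 9}  B4 = {5, 6, 9}  B5 = {4, 7, 9}  B6 = {3, 5, 6}  B7 = {1, 4, 10}  B8 = {3, 6, 8}
Tree: B1–B2, B2–B3, B3–B4, B1–B5, B4–B6, B1–B7, B6–B8
Every bag has size at most 3, so the width is 3 − 1 = 2 and tw(G) ≤ 2. Conversely, {3, 6, 8} is a clique of size 3, and the vertices of any clique must share a bag in every tree decomposition; so some bag has ≥ 3 vertices and tw(G) ≥ 2. The upper and lower bounds meet at 2, so that is the treewidth.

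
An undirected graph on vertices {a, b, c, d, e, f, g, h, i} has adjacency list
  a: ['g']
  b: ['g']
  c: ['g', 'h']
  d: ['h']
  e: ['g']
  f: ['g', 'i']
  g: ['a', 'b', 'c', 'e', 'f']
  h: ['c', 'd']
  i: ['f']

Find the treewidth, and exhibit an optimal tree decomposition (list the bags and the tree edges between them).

Treewidth 1.
Bags: B1 = {e, g}  B2 = {a, g}  B3 = {b, g}  B4 = {c, g}  B5 = {c, h}  B6 = {f, g}  B7 = {f, i}  B8 = {d, h}
Tree: B1–B2, B1–B3, B1–B4, B4–B5, B1–B6, B6–B7, B5–B8

The largest bag has 2 vertices, giving width 1; this decomposition certifies tw(G) ≤ 1. G has an edge, so its treewidth is at least 1. Therefore the treewidth is 1.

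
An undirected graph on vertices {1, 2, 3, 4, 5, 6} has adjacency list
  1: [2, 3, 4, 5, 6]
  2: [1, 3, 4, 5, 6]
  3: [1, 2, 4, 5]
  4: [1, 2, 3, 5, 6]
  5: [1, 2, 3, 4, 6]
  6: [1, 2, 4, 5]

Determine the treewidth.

A width-4 tree decomposition is:
Bags: B1 = {1, 2, 3, 4, 5}  B2 = {1, 2, 4, 5, 6}
Tree: B1–B2
Each bag holds 5 vertices, so the decomposition has width 4, which upper-bounds the treewidth. For the lower bound, the 5 vertices {1, 2, 3, 4, 5} are pairwise adjacent, and any tree decomposition puts a clique entirely inside one bag — forcing width ≥ 4. Combining the bounds, tw(G) = 4.

4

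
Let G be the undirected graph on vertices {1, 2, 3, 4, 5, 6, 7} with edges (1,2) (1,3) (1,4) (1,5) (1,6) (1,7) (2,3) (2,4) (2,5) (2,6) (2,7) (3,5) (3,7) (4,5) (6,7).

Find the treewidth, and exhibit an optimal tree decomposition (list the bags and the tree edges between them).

Each bag holds 4 vertices, so the decomposition has width 3, which upper-bounds the treewidth. Conversely, {1, 2, 3, 5} is a clique of size 4, and the vertices of any clique must share a bag in every tree decomposition; so some bag has ≥ 4 vertices and tw(G) ≥ 3. Combining the bounds, tw(G) = 3.

Treewidth 3.
One such decomposition:
Bags: B1 = {1, 2, 6, 7}  B2 = {1, 2, 3, 7}  B3 = {1, 2, 3, 5}  B4 = {1, 2, 4, 5}
Tree: B1–B2, B2–B3, B3–B4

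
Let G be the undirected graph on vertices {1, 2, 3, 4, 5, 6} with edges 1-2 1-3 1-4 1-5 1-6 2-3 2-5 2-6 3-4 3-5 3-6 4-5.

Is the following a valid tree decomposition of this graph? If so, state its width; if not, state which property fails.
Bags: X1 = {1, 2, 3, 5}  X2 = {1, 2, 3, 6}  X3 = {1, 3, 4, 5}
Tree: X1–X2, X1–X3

Vertex coverage: the bags together contain {1, 2, 3, 4, 5, 6}, the full vertex set. Edge coverage: each edge of G has both endpoints in at least one bag. Running intersection: for every vertex, the bags containing it form a connected subtree. All three properties hold, so this is a valid tree decomposition of width max|bag| − 1 = 3, and hence tw(G) ≤ 3.

Yes; width 3.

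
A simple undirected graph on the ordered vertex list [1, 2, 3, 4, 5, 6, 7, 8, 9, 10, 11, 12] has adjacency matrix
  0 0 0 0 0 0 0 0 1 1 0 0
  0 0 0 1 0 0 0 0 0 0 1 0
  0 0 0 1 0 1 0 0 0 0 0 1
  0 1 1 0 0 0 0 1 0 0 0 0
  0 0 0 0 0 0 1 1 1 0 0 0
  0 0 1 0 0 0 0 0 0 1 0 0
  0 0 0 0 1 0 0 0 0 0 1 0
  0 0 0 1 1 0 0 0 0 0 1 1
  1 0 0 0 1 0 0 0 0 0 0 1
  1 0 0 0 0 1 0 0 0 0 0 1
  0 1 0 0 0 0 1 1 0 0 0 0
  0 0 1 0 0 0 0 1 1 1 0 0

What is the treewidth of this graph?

A width-3 tree decomposition is:
Bags: B1 = {1, 6, 9, 10}  B2 = {6, 9, 10, 12}  B3 = {3, 6, 9, 12}  B4 = {3, 5, 9, 12}  B5 = {3, 5, 8, 12}  B6 = {3, 4, 5, 8}  B7 = {4, 5, 7, 8}  B8 = {4, 7, 8, 11}  B9 = {2, 4, 7, 11}
Tree: B1–B2, B2–B3, B3–B4, B4–B5, B5–B6, B6–B7, B7–B8, B8–B9
The largest bag has 4 vertices, giving width 3; this decomposition certifies tw(G) ≤ 3. For the lower bound: the 4 vertex sets {1,6,10}, {9}, {12}, {3,4,5,8} are disjoint, each induces a connected subgraph, and every pair is joined by at least one edge of G. Contracting each set to a single vertex therefore yields K_{4} as a minor, and since treewidth is minor-monotone, tw(G) ≥ tw(K_{4}) = 3. Combining the bounds, tw(G) = 3.

3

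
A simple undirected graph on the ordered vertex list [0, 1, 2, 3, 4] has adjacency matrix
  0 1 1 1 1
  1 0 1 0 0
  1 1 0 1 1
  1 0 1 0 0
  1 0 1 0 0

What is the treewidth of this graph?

A width-2 tree decomposition is:
Bags: B1 = {0, 2, 3}  B2 = {0, 2, 4}  B3 = {0, 1, 2}
Tree: B1–B2, B1–B3
The largest bag has 3 vertices, giving width 2; this decomposition certifies tw(G) ≤ 2. On the other hand G contains the 3-clique {0, 1, 2}. A clique must lie in a single bag of any decomposition, so no decomposition can have width below 2. Combining the bounds, tw(G) = 2.

2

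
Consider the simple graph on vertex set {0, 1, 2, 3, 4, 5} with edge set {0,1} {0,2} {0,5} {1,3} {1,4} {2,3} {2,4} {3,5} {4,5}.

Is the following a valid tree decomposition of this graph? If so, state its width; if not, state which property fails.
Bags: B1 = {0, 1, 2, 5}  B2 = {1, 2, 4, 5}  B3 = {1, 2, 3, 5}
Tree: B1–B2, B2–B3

Checking the three conditions: (i) the bags cover all of {0, 1, 2, 3, 4, 5}; (ii) for each edge, some bag contains both endpoints; (iii) the bags containing any fixed vertex form a subtree. All hold, so the decomposition is valid with width 4 − 1 = 3.

Yes; width 3.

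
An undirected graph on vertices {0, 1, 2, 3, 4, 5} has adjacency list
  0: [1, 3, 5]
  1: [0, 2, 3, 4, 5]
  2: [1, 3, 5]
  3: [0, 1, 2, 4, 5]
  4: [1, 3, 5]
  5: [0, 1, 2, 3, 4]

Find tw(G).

3

A width-3 tree decomposition is:
Bags: B1 = {0, 1, 3, 5}  B2 = {1, 3, 4, 5}  B3 = {1, 2, 3, 5}
Tree: B1–B2, B1–B3
The largest bag has 4 vertices, giving width 3; this decomposition certifies tw(G) ≤ 3. For the lower bound, the 4 vertices {0, 1, 3, 5} are pairwise adjacent, and any tree decomposition puts a clique entirely inside one bag — forcing width ≥ 3. Therefore the treewidth is 3.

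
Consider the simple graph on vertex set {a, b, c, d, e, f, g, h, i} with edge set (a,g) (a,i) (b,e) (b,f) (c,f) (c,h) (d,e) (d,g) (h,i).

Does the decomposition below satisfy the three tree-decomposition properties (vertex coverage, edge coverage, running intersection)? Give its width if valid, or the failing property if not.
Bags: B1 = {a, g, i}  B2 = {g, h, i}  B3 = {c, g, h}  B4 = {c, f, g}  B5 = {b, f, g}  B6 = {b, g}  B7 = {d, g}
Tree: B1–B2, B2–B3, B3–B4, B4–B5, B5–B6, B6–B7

A tree decomposition must satisfy three properties: every vertex lies in some bag; for every edge, both endpoints lie together in some bag; and for every vertex, the bags containing it form a connected subtree. Here vertex e appears in no bag, so the decomposition is invalid.

No — vertex e appears in no bag.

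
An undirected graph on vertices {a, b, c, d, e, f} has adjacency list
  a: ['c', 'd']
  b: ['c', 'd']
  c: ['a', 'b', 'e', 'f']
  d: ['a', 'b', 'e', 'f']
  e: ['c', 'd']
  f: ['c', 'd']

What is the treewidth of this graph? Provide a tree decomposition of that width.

Treewidth 2.
Bags: B1 = {c, d, f}  B2 = {a, c, d}  B3 = {c, d, e}  B4 = {b, c, d}
Tree: B1–B2, B2–B3, B3–B4

The largest bag has 3 vertices, giving width 2; this decomposition certifies tw(G) ≤ 2. Since f–c–a–d–f is a cycle in G, G is not acyclic. Forests are exactly the graphs of treewidth ≤ 1, so tw(G) ≥ 2. Combining the bounds, tw(G) = 2.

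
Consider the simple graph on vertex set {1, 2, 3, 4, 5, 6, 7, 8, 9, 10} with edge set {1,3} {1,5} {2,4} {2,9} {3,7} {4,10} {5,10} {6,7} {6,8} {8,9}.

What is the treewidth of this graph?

2

A width-2 tree decomposition is:
Bags: B1 = {2, 4, 10}  B2 = {2, 9, 10}  B3 = {8, 9, 10}  B4 = {6, 8, 10}  B5 = {6, 7, 10}  B6 = {3, 7, 10}  B7 = {1, 3, 10}  B8 = {1, 5, 10}
Tree: B1–B2, B2–B3, B3–B4, B4–B5, B5–B6, B6–B7, B7–B8
Each bag holds 3 vertices, so the decomposition has width 2, which upper-bounds the treewidth. The edges 10–4–2–9–8–6–7–3–1–5–10 form a cycle, so G is not a tree and its treewidth is at least 2. Hence tw(G) = 2 exactly.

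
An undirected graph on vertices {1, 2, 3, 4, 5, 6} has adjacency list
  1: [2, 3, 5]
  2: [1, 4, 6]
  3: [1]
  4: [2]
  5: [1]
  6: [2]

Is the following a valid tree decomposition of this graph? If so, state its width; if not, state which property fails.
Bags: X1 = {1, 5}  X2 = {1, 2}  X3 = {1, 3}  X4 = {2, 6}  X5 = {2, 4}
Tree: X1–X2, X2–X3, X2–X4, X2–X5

Yes; width 1.

Vertex coverage: the bags together contain {1, 2, 3, 4, 5, 6}, the full vertex set. Edge coverage: each edge of G has both endpoints in at least one bag. Running intersection: for every vertex, the bags containing it form a connected subtree. All three properties hold, so this is a valid tree decomposition of width max|bag| − 1 = 1, and hence tw(G) ≤ 1.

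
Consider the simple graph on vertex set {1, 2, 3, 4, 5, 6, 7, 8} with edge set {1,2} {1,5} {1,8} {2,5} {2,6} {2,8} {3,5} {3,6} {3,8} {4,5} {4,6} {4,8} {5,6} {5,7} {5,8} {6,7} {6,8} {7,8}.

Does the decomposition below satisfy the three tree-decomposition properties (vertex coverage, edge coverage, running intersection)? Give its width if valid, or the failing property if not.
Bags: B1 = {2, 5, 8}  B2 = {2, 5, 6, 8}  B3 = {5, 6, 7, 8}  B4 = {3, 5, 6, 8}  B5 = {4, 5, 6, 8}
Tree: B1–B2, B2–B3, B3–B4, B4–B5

A tree decomposition must satisfy three properties: every vertex lies in some bag; for every edge, both endpoints lie together in some bag; and for every vertex, the bags containing it form a connected subtree. Here vertex 1 appears in no bag, so the decomposition is invalid.

No — vertex 1 appears in no bag.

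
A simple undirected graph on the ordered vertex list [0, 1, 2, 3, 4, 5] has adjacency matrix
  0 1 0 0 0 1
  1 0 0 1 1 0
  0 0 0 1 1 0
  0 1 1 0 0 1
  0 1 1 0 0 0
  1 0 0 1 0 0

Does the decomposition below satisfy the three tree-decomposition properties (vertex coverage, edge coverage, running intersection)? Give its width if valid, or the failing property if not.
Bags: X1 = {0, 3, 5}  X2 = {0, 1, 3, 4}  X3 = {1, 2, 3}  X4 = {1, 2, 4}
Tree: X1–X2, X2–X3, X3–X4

A tree decomposition must satisfy three properties: every vertex lies in some bag; for every edge, both endpoints lie together in some bag; and for every vertex, the bags containing it form a connected subtree. Here bags containing vertex 4 are not connected in the tree, so the decomposition is invalid.

No — bags containing vertex 4 are not connected in the tree.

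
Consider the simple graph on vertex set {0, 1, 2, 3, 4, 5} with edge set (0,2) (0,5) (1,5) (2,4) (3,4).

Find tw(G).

A width-1 tree decomposition is:
Bags: B1 = {3, 4}  B2 = {2, 4}  B3 = {0, 2}  B4 = {0, 5}  B5 = {1, 5}
Tree: B1–B2, B2–B3, B3–B4, B4–B5
Each bag holds 2 vertices, so the decomposition has width 1, which upper-bounds the treewidth. Since G has at least one edge (e.g. 3–4), it is not an edgeless graph, so tw(G) ≥ 1. Hence tw(G) = 1 exactly.

1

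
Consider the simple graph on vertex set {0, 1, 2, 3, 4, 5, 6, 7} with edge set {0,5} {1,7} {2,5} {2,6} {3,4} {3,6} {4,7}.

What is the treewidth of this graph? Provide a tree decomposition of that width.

Each bag holds 2 vertices, so the decomposition has width 1, which upper-bounds the treewidth. Since G has at least one edge (e.g. 0–5), it is not an edgeless graph, so tw(G) ≥ 1. Combining the bounds, tw(G) = 1.

Treewidth 1.
One such decomposition:
Bags: B1 = {0, 5}  B2 = {2, 5}  B3 = {2, 6}  B4 = {3, 6}  B5 = {3, 4}  B6 = {4, 7}  B7 = {1, 7}
Tree: B1–B2, B2–B3, B3–B4, B4–B5, B5–B6, B6–B7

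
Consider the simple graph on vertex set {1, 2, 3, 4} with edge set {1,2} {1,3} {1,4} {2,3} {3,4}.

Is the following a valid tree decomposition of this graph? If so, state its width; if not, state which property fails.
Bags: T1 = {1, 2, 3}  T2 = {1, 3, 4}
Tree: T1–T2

Yes; width 2.

Checking the three conditions: (i) the bags cover all of {1, 2, 3, 4}; (ii) for each edge, some bag contains both endpoints; (iii) the bags containing any fixed vertex form a subtree. All hold, so the decomposition is valid with width 3 − 1 = 2.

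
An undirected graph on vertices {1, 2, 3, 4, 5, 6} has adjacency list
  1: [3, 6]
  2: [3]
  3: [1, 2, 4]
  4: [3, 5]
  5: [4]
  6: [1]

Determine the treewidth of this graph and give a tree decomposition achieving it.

Treewidth 1.
One optimal decomposition is:
Bags: B1 = {2, 3}  B2 = {1, 3}  B3 = {3, 4}  B4 = {1, 6}  B5 = {4, 5}
Tree: B1–B2, B2–B3, B2–B4, B3–B5

The largest bag has 2 vertices, giving width 1; this decomposition certifies tw(G) ≤ 1. Since G has at least one edge (e.g. 2–3), it is not an edgeless graph, so tw(G) ≥ 1. Therefore the treewidth is 1.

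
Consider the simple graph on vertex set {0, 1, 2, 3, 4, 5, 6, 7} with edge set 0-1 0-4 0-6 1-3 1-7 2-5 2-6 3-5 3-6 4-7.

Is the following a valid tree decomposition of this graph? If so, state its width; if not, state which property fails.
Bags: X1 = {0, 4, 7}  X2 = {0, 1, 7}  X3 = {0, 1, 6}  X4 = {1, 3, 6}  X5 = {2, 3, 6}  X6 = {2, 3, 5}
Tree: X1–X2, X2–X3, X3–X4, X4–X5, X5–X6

Yes; width 2.

Checking the three conditions: (i) the bags cover all of {0, 1, 2, 3, 4, 5, 6, 7}; (ii) for each edge, some bag contains both endpoints; (iii) the bags containing any fixed vertex form a subtree. All hold, so the decomposition is valid with width 3 − 1 = 2.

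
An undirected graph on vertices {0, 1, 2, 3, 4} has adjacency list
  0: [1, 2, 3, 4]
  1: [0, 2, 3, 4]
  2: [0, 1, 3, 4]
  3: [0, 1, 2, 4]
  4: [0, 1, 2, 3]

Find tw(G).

4

A width-4 tree decomposition is:
Bags: B1 = {0, 1, 2, 3, 4}
Tree: (single bag)
A single bag containing all 5 vertices is trivially a valid decomposition of width 4. On the other hand G contains the 5-clique {0, 1, 2, 3, 4}. A clique must lie in a single bag of any decomposition, so no decomposition can have width below 4. Therefore the treewidth is 4.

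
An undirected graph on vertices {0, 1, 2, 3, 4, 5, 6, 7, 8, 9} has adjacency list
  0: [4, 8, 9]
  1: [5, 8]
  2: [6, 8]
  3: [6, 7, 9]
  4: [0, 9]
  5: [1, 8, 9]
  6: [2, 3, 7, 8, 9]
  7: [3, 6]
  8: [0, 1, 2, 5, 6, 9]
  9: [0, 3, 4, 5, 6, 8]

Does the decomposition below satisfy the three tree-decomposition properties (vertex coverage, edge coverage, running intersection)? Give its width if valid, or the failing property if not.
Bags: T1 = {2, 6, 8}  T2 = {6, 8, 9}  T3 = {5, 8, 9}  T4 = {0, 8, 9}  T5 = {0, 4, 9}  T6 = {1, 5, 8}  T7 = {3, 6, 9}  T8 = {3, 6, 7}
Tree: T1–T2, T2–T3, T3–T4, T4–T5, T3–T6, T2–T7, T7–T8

Vertex coverage: the bags together contain {0, 1, 2, 3, 4, 5, 6, 7, 8, 9}, the full vertex set. Edge coverage: each edge of G has both endpoints in at least one bag. Running intersection: for every vertex, the bags containing it form a connected subtree. All three properties hold, so this is a valid tree decomposition of width max|bag| − 1 = 2, and hence tw(G) ≤ 2.

Yes; width 2.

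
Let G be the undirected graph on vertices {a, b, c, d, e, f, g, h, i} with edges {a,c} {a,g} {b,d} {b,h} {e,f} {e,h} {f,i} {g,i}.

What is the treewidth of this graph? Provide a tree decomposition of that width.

Treewidth 1.
Bags: B1 = {a, c}  B2 = {a, g}  B3 = {g, i}  B4 = {f, i}  B5 = {e, f}  B6 = {e, h}  B7 = {b, h}  B8 = {b, d}
Tree: B1–B2, B2–B3, B3–B4, B4–B5, B5–B6, B6–B7, B7–B8

The largest bag has 2 vertices, giving width 1; this decomposition certifies tw(G) ≤ 1. Since G has at least one edge (e.g. c–a), it is not an edgeless graph, so tw(G) ≥ 1. Combining the bounds, tw(G) = 1.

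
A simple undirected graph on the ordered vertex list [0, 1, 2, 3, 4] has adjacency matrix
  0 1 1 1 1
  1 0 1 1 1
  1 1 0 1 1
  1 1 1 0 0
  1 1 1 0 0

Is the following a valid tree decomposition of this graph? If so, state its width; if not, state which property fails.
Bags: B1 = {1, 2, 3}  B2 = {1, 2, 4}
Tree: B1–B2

No — vertex 0 appears in no bag.

A tree decomposition must satisfy three properties: every vertex lies in some bag; for every edge, both endpoints lie together in some bag; and for every vertex, the bags containing it form a connected subtree. Here vertex 0 appears in no bag, so the decomposition is invalid.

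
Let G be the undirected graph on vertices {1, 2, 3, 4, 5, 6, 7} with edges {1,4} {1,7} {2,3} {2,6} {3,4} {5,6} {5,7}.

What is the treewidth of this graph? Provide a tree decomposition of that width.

Treewidth 2.
One optimal decomposition is:
Bags: B1 = {1, 3, 4}  B2 = {1, 3, 7}  B3 = {3, 5, 7}  B4 = {3, 5, 6}  B5 = {2, 3, 6}
Tree: B1–B2, B2–B3, B3–B4, B4–B5

Each bag holds 3 vertices, so the decomposition has width 2, which upper-bounds the treewidth. For the lower bound, G contains the cycle 3–4–1–7–5–6–2–3, so G is not a forest; only forests have treewidth ≤ 1, hence tw(G) ≥ 2. Therefore the treewidth is 2.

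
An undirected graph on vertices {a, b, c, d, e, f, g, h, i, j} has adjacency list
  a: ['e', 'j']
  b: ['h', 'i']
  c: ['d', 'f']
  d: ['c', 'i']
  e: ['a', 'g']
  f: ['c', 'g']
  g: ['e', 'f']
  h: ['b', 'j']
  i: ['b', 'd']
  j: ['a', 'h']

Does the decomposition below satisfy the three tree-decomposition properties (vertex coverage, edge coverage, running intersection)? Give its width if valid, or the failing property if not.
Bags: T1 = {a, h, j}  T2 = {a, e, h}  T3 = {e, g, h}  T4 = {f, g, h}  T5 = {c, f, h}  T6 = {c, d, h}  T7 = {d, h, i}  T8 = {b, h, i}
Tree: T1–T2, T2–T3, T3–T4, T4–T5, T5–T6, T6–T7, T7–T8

Checking the three conditions: (i) the bags cover all of {a, b, c, d, e, f, g, h, i, j}; (ii) for each edge, some bag contains both endpoints; (iii) the bags containing any fixed vertex form a subtree. All hold, so the decomposition is valid with width 3 − 1 = 2.

Yes; width 2.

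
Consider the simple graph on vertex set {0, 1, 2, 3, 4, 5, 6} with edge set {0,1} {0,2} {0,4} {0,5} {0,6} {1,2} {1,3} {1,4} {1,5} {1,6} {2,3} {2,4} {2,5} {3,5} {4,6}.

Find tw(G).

A width-3 tree decomposition is:
Bags: B1 = {1, 2, 3, 5}  B2 = {0, 1, 2, 5}  B3 = {0, 1, 2, 4}  B4 = {0, 1, 4, 6}
Tree: B1–B2, B2–B3, B3–B4
Every bag has size at most 4, so the width is 4 − 1 = 3 and tw(G) ≤ 3. For the lower bound, the 4 vertices {0, 1, 2, 4} are pairwise adjacent, and any tree decomposition puts a clique entirely inside one bag — forcing width ≥ 3. Hence tw(G) = 3 exactly.

3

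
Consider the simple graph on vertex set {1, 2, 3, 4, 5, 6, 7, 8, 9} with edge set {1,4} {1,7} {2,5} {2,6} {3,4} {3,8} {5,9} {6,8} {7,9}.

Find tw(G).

A width-2 tree decomposition is:
Bags: B1 = {2, 5, 9}  B2 = {2, 6, 9}  B3 = {6, 8, 9}  B4 = {3, 8, 9}  B5 = {3, 4, 9}  B6 = {1, 4, 9}  B7 = {1, 7, 9}
Tree: B1–B2, B2–B3, B3–B4, B4–B5, B5–B6, B6–B7
Each bag holds 3 vertices, so the decomposition has width 2, which upper-bounds the treewidth. The edges 9–5–2–6–8–3–4–1–7–9 form a cycle, so G is not a tree and its treewidth is at least 2. Combining the bounds, tw(G) = 2.

2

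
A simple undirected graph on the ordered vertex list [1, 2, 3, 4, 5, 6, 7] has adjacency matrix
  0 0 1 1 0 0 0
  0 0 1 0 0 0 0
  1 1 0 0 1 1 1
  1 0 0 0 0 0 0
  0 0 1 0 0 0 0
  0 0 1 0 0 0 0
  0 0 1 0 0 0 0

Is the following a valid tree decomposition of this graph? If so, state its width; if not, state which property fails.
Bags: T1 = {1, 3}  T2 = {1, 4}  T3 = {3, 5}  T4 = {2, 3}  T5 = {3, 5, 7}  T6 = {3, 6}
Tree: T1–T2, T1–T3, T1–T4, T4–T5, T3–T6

A tree decomposition must satisfy three properties: every vertex lies in some bag; for every edge, both endpoints lie together in some bag; and for every vertex, the bags containing it form a connected subtree. Here bags containing vertex 5 are not connected in the tree, so the decomposition is invalid.

No — bags containing vertex 5 are not connected in the tree.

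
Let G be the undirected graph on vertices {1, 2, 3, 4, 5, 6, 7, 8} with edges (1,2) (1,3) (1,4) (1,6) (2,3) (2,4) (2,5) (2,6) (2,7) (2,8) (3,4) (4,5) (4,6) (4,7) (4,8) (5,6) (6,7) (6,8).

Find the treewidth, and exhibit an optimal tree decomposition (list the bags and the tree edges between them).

Every bag has size at most 4, so the width is 4 − 1 = 3 and tw(G) ≤ 3. On the other hand G contains the 4-clique {1, 2, 3, 4}. A clique must lie in a single bag of any decomposition, so no decomposition can have width below 3. Combining the bounds, tw(G) = 3.

Treewidth 3.
One optimal decomposition is:
Bags: B1 = {2, 4, 5, 6}  B2 = {1, 2, 4, 6}  B3 = {2, 4, 6, 7}  B4 = {2, 4, 6, 8}  B5 = {1, 2, 3, 4}
Tree: B1–B2, B1–B3, B2–B4, B2–B5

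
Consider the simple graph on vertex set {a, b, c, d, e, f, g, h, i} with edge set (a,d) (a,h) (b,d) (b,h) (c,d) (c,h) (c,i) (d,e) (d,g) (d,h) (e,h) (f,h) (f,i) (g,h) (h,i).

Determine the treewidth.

2

A width-2 tree decomposition is:
Bags: B1 = {a, d, h}  B2 = {c, d, h}  B3 = {c, h, i}  B4 = {b, d, h}  B5 = {f, h, i}  B6 = {d, e, h}  B7 = {d, g, h}
Tree: B1–B2, B2–B3, B2–B4, B3–B5, B1–B6, B2–B7
Every bag has size at most 3, so the width is 3 − 1 = 2 and tw(G) ≤ 2. On the other hand G contains the 3-clique {d, g, h}. A clique must lie in a single bag of any decomposition, so no decomposition can have width below 2. Therefore the treewidth is 2.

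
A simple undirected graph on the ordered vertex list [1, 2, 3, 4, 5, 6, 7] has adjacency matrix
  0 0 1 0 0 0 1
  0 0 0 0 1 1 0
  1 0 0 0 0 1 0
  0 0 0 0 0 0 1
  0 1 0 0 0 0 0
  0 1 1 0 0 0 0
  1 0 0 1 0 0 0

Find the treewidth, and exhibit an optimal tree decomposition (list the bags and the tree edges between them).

Treewidth 1.
Bags: B1 = {4, 7}  B2 = {1, 7}  B3 = {1, 3}  B4 = {3, 6}  B5 = {2, 6}  B6 = {2, 5}
Tree: B1–B2, B2–B3, B3–B4, B4–B5, B5–B6

Each bag holds 2 vertices, so the decomposition has width 1, which upper-bounds the treewidth. Since G has at least one edge (e.g. 4–7), it is not an edgeless graph, so tw(G) ≥ 1. The upper and lower bounds meet at 1, so that is the treewidth.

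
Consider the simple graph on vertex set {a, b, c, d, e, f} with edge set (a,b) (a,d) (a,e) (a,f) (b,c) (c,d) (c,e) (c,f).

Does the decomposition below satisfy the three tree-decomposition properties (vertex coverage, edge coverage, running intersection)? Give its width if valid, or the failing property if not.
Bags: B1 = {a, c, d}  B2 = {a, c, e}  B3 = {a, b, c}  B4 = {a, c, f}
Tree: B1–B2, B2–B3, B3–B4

Yes; width 2.

Vertex coverage: the bags together contain {a, b, c, d, e, f}, the full vertex set. Edge coverage: each edge of G has both endpoints in at least one bag. Running intersection: for every vertex, the bags containing it form a connected subtree. All three properties hold, so this is a valid tree decomposition of width max|bag| − 1 = 2, and hence tw(G) ≤ 2.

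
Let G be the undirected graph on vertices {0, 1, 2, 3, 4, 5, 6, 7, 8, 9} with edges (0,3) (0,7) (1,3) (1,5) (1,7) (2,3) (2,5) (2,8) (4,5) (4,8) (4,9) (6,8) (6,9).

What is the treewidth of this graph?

2

A width-2 tree decomposition is:
Bags: B1 = {4, 6, 9}  B2 = {4, 6, 8}  B3 = {4, 5, 8}  B4 = {2, 5, 8}  B5 = {1, 2, 5}  B6 = {1, 2, 3}  B7 = {1, 3, 7}  B8 = {0, 3, 7}
Tree: B1–B2, B2–B3, B3–B4, B4–B5, B5–B6, B6–B7, B7–B8
Every bag has size at most 3, so the width is 3 − 1 = 2 and tw(G) ≤ 2. For the lower bound, G contains the cycle 9–6–8–4–9, so G is not a forest; only forests have treewidth ≤ 1, hence tw(G) ≥ 2. Therefore the treewidth is 2.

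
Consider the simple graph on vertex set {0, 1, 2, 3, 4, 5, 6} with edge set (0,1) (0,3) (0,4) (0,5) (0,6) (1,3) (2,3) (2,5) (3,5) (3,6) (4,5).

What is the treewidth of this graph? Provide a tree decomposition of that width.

Treewidth 2.
One such decomposition:
Bags: B1 = {0, 1, 3}  B2 = {0, 3, 5}  B3 = {0, 3, 6}  B4 = {0, 4, 5}  B5 = {2, 3, 5}
Tree: B1–B2, B1–B3, B2–B4, B2–B5

Every bag has size at most 3, so the width is 3 − 1 = 2 and tw(G) ≤ 2. On the other hand G contains the 3-clique {0, 1, 3}. A clique must lie in a single bag of any decomposition, so no decomposition can have width below 2. Therefore the treewidth is 2.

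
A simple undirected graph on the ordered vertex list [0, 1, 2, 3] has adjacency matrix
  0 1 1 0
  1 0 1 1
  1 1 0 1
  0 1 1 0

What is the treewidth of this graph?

2

A width-2 tree decomposition is:
Bags: B1 = {1, 2, 3}  B2 = {0, 1, 2}
Tree: B1–B2
Each bag holds 3 vertices, so the decomposition has width 2, which upper-bounds the treewidth. On the other hand G contains the 3-clique {0, 1, 2}. A clique must lie in a single bag of any decomposition, so no decomposition can have width below 2. Combining the bounds, tw(G) = 2.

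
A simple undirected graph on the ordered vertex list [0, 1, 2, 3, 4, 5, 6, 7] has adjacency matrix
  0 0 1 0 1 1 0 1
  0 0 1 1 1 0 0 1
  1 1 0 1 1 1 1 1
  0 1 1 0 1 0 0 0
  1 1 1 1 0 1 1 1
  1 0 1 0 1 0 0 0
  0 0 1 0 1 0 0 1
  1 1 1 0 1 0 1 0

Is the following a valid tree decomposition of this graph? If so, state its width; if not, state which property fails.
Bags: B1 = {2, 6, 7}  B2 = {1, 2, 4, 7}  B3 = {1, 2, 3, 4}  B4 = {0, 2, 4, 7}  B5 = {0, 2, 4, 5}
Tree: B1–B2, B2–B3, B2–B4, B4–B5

No — edge (4,6) lies in no bag.

A tree decomposition must satisfy three properties: every vertex lies in some bag; for every edge, both endpoints lie together in some bag; and for every vertex, the bags containing it form a connected subtree. Here edge (4,6) lies in no bag, so the decomposition is invalid.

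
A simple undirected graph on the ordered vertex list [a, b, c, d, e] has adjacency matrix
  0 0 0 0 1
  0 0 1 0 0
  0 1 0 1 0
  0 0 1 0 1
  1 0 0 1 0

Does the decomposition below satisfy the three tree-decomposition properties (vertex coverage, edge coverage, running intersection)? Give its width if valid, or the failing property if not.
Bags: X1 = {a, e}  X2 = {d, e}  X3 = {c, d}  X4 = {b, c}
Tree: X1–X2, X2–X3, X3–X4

Checking the three conditions: (i) the bags cover all of {a, b, c, d, e}; (ii) for each edge, some bag contains both endpoints; (iii) the bags containing any fixed vertex form a subtree. All hold, so the decomposition is valid with width 2 − 1 = 1.

Yes; width 1.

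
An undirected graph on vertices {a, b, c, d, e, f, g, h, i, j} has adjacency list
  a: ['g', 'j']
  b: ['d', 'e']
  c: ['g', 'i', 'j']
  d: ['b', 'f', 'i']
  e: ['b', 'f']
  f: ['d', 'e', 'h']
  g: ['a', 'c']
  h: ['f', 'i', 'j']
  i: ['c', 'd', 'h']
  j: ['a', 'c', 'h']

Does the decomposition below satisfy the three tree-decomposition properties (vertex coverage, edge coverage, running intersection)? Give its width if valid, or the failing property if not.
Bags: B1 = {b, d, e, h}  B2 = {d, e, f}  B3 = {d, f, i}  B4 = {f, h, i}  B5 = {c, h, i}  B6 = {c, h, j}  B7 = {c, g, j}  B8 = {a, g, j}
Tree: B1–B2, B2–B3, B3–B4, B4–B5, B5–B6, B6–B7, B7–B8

No — bags containing vertex h are not connected in the tree.

A tree decomposition must satisfy three properties: every vertex lies in some bag; for every edge, both endpoints lie together in some bag; and for every vertex, the bags containing it form a connected subtree. Here bags containing vertex h are not connected in the tree, so the decomposition is invalid.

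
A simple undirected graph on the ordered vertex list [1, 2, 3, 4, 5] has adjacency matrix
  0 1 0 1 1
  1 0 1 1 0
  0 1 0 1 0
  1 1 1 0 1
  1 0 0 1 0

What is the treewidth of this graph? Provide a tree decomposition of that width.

Every bag has size at most 3, so the width is 3 − 1 = 2 and tw(G) ≤ 2. For the lower bound, the 3 vertices {1, 2, 4} are pairwise adjacent, and any tree decomposition puts a clique entirely inside one bag — forcing width ≥ 2. Hence tw(G) = 2 exactly.

Treewidth 2.
Bags: B1 = {2, 3, 4}  B2 = {1, 2, 4}  B3 = {1, 4, 5}
Tree: B1–B2, B2–B3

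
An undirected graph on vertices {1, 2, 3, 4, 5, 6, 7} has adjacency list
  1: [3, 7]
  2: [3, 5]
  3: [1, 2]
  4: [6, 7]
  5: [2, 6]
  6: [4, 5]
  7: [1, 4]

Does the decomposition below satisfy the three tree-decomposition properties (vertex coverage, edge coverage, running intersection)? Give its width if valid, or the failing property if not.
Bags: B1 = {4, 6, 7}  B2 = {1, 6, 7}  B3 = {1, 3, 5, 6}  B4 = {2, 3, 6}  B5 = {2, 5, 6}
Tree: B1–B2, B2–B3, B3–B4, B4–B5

No — bags containing vertex 5 are not connected in the tree.

A tree decomposition must satisfy three properties: every vertex lies in some bag; for every edge, both endpoints lie together in some bag; and for every vertex, the bags containing it form a connected subtree. Here bags containing vertex 5 are not connected in the tree, so the decomposition is invalid.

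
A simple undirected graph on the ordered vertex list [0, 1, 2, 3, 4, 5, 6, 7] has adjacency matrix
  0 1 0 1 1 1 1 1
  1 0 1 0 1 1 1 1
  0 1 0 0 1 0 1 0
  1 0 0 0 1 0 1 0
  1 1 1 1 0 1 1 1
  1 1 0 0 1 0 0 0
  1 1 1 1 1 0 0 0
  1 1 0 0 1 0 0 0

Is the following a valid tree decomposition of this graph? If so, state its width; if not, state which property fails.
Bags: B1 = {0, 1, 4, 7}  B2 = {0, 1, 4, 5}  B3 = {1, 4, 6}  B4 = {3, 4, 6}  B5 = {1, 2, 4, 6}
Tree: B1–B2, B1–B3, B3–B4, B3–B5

No — edge (0,6) lies in no bag.

A tree decomposition must satisfy three properties: every vertex lies in some bag; for every edge, both endpoints lie together in some bag; and for every vertex, the bags containing it form a connected subtree. Here edge (0,6) lies in no bag, so the decomposition is invalid.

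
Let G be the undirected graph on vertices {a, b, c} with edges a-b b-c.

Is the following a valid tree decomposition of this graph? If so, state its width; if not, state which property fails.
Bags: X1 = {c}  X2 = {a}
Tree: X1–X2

A tree decomposition must satisfy three properties: every vertex lies in some bag; for every edge, both endpoints lie together in some bag; and for every vertex, the bags containing it form a connected subtree. Here vertex b appears in no bag, so the decomposition is invalid.

No — vertex b appears in no bag.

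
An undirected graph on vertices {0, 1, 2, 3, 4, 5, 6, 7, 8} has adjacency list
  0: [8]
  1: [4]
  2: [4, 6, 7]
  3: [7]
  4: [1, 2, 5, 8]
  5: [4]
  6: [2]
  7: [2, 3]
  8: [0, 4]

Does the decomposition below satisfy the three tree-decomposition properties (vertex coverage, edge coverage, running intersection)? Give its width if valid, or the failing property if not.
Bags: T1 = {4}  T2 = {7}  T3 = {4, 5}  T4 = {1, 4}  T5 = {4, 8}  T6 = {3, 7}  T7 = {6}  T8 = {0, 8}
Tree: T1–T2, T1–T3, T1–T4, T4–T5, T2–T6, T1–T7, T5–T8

No — vertex 2 appears in no bag.

A tree decomposition must satisfy three properties: every vertex lies in some bag; for every edge, both endpoints lie together in some bag; and for every vertex, the bags containing it form a connected subtree. Here vertex 2 appears in no bag, so the decomposition is invalid.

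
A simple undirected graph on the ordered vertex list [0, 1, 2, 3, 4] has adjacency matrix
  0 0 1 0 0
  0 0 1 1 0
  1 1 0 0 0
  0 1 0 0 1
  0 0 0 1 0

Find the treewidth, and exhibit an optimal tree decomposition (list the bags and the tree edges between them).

Treewidth 1.
One optimal decomposition is:
Bags: B1 = {0, 2}  B2 = {1, 2}  B3 = {1, 3}  B4 = {3, 4}
Tree: B1–B2, B2–B3, B3–B4

Every bag has size at most 2, so the width is 2 − 1 = 1 and tw(G) ≤ 1. G has an edge, so its treewidth is at least 1. Combining the bounds, tw(G) = 1.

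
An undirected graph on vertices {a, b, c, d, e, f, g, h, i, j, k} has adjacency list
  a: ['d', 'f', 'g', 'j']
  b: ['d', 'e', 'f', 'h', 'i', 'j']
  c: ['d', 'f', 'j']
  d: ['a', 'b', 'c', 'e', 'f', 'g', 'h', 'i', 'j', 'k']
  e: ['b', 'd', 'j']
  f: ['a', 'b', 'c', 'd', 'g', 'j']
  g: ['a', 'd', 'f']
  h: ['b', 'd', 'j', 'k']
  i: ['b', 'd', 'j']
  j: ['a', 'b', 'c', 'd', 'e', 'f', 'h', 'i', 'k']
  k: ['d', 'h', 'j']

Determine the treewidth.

A width-3 tree decomposition is:
Bags: B1 = {b, d, f, j}  B2 = {b, d, h, j}  B3 = {d, h, j, k}  B4 = {a, d, f, j}  B5 = {c, d, f, j}  B6 = {b, d, i, j}  B7 = {b, d, e, j}  B8 = {a, d, f, g}
Tree: B1–B2, B2–B3, B1–B4, B1–B5, B2–B6, B2–B7, B4–B8
Every bag has size at most 4, so the width is 4 − 1 = 3 and tw(G) ≤ 3. For the lower bound, the 4 vertices {a, d, f, g} are pairwise adjacent, and any tree decomposition puts a clique entirely inside one bag — forcing width ≥ 3. Hence tw(G) = 3 exactly.

3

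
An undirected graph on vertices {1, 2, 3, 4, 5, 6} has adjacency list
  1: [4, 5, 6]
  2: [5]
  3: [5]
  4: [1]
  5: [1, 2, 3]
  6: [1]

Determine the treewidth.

A width-1 tree decomposition is:
Bags: B1 = {1, 4}  B2 = {1, 5}  B3 = {3, 5}  B4 = {1, 6}  B5 = {2, 5}
Tree: B1–B2, B2–B3, B1–B4, B2–B5
The largest bag has 2 vertices, giving width 1; this decomposition certifies tw(G) ≤ 1. Since G has at least one edge (e.g. 4–1), it is not an edgeless graph, so tw(G) ≥ 1. The upper and lower bounds meet at 1, so that is the treewidth.

1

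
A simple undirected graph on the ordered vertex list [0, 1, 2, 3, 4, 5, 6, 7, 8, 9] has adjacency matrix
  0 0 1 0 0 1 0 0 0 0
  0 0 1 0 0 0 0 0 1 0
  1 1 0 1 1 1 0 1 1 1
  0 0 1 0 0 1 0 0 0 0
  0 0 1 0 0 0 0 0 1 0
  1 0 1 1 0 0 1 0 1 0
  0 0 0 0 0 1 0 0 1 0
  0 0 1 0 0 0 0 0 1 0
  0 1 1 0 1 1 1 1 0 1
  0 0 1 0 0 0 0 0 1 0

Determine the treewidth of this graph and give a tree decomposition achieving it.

Treewidth 2.
One such decomposition:
Bags: B1 = {1, 2, 8}  B2 = {2, 8, 9}  B3 = {2, 7, 8}  B4 = {2, 5, 8}  B5 = {2, 4, 8}  B6 = {5, 6, 8}  B7 = {2, 3, 5}  B8 = {0, 2, 5}
Tree: B1–B2, B1–B3, B2–B4, B1–B5, B4–B6, B4–B7, B7–B8

Each bag holds 3 vertices, so the decomposition has width 2, which upper-bounds the treewidth. For the lower bound, the 3 vertices {0, 2, 5} are pairwise adjacent, and any tree decomposition puts a clique entirely inside one bag — forcing width ≥ 2. Combining the bounds, tw(G) = 2.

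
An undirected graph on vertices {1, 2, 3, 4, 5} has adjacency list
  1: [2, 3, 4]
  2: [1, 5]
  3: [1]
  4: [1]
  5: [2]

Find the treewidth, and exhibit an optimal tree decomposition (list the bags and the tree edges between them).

Treewidth 1.
One optimal decomposition is:
Bags: B1 = {1, 3}  B2 = {1, 2}  B3 = {1, 4}  B4 = {2, 5}
Tree: B1–B2, B2–B3, B2–B4

The largest bag has 2 vertices, giving width 1; this decomposition certifies tw(G) ≤ 1. Since G has at least one edge (e.g. 3–1), it is not an edgeless graph, so tw(G) ≥ 1. Hence tw(G) = 1 exactly.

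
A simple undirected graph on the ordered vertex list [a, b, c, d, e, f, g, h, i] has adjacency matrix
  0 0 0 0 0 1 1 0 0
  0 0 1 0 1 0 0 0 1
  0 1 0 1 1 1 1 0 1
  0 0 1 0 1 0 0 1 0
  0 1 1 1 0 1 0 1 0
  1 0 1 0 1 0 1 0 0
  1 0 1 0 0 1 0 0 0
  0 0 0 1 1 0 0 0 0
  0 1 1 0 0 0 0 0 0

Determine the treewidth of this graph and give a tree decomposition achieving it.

Every bag has size at most 3, so the width is 3 − 1 = 2 and tw(G) ≤ 2. For the lower bound, the 3 vertices {d, e, h} are pairwise adjacent, and any tree decomposition puts a clique entirely inside one bag — forcing width ≥ 2. Hence tw(G) = 2 exactly.

Treewidth 2.
One optimal decomposition is:
Bags: B1 = {c, f, g}  B2 = {c, e, f}  B3 = {c, d, e}  B4 = {b, c, e}  B5 = {d, e, h}  B6 = {a, f, g}  B7 = {b, c, i}
Tree: B1–B2, B2–B3, B2–B4, B3–B5, B1–B6, B4–B7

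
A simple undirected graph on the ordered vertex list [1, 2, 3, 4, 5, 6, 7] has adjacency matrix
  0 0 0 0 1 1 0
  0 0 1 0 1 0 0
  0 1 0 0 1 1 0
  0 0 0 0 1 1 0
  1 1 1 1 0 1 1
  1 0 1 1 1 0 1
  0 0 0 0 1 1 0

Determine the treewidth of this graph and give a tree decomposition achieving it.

Treewidth 2.
Bags: B1 = {4, 5, 6}  B2 = {5, 6, 7}  B3 = {3, 5, 6}  B4 = {2, 3, 5}  B5 = {1, 5, 6}
Tree: B1–B2, B1–B3, B3–B4, B3–B5

The largest bag has 3 vertices, giving width 2; this decomposition certifies tw(G) ≤ 2. Conversely, {2, 3, 5} is a clique of size 3, and the vertices of any clique must share a bag in every tree decomposition; so some bag has ≥ 3 vertices and tw(G) ≥ 2. Hence tw(G) = 2 exactly.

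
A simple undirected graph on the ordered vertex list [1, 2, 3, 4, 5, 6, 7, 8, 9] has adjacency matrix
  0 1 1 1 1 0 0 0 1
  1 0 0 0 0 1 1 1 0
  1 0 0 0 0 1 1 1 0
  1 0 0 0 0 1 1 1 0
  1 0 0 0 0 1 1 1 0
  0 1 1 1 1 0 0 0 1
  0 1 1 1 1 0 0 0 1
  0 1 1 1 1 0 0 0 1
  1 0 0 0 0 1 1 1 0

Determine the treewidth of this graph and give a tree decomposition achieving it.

Treewidth 4.
One such decomposition:
Bags: B1 = {1, 6, 7, 8, 9}  B2 = {1, 2, 6, 7, 8}  B3 = {1, 4, 6, 7, 8}  B4 = {1, 5, 6, 7, 8}  B5 = {1, 3, 6, 7, 8}
Tree: B1–B2, B2–B3, B3–B4, B4–B5

Each bag holds 5 vertices, so the decomposition has width 4, which upper-bounds the treewidth. For the lower bound: the 5 vertex sets {8,9}, {2,6}, {1,4}, {7}, {5} are disjoint, each induces a connected subgraph, and every pair is joined by at least one edge of G. Contracting each set to a single vertex therefore yields K_{5} as a minor, and since treewidth is minor-monotone, tw(G) ≥ tw(K_{5}) = 4. Combining the bounds, tw(G) = 4.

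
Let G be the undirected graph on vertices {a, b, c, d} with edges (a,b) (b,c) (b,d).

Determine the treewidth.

A width-1 tree decomposition is:
Bags: B1 = {b, d}  B2 = {a, b}  B3 = {b, c}
Tree: B1–B2, B1–B3
Every bag has size at most 2, so the width is 2 − 1 = 1 and tw(G) ≤ 1. Any graph with an edge has treewidth ≥ 1, and G has the edge d–b. Hence tw(G) = 1 exactly.

1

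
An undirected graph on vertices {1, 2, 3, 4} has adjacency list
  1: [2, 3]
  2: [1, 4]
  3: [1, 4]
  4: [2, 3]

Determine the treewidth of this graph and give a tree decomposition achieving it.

Treewidth 2.
Bags: B1 = {1, 2, 4}  B2 = {1, 3, 4}
Tree: B1–B2

Each bag holds 3 vertices, so the decomposition has width 2, which upper-bounds the treewidth. The edges 4–2–1–3–4 form a cycle, so G is not a tree and its treewidth is at least 2. The upper and lower bounds meet at 2, so that is the treewidth.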